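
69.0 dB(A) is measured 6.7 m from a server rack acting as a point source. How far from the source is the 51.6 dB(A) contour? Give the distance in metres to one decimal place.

The 17.4 dB drop corresponds to a distance ratio of 10^(17.4/20) for a point source.
r₂ = 6.7·10^((69.0−51.6)/20) = 6.7·10^(17.4/20) = 49.67 m.

49.7 m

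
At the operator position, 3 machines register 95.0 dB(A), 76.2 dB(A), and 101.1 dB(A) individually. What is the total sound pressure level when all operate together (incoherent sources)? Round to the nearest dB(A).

102 dB(A)

For uncorrelated sources the intensities add, so convert each level to linear form, sum, and take 10·log₁₀ of the total.
Σ 10^(L/10) = 10^(95.0/10) + 10^(76.2/10) + 10^(101.1/10) = 1.609e+10.
L_total = 10·log₁₀(1.609e+10) = 102.06 dB(A).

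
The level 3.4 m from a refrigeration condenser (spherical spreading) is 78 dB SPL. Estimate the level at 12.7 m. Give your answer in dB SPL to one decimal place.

For a point source, L₂ = L₁ − 20·log₁₀(r₂/r₁).
L₂ = 78 − 20·log₁₀(12.7/3.4) = 78 − 11.446 = 66.55 dB SPL.

66.6 dB SPL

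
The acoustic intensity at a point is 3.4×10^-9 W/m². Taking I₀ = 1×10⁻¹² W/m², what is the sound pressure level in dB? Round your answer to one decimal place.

L = 10·log₁₀(I/I₀) = 10·log₁₀(3.4×10^-9/10⁻¹²) = 10·log₁₀(3.4×10^3).
L = 10·(0.5315 + 3) = 35.31 dB.

35.3 dB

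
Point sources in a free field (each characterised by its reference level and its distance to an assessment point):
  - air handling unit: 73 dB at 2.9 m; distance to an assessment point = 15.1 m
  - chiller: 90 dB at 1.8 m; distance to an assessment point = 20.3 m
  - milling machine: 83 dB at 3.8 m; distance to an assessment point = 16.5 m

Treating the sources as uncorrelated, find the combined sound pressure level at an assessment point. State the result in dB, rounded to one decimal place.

72.8 dB

Propagate each source to the receiver with L = L_ref − 20·log₁₀(r/r_ref), then add intensities.
air handling unit: 73 − 20·log₁₀(15.1/2.9) = 73 − 14.33 = 58.67 dB.
chiller: 90 − 20·log₁₀(20.3/1.8) = 90 − 21.04 = 68.96 dB.
milling machine: 83 − 20·log₁₀(16.5/3.8) = 83 − 12.75 = 70.25 dB.
Σ 10^(L/10) = 1.918e+07 → L_total = 10·log₁₀(1.918e+07) = 72.83 dB.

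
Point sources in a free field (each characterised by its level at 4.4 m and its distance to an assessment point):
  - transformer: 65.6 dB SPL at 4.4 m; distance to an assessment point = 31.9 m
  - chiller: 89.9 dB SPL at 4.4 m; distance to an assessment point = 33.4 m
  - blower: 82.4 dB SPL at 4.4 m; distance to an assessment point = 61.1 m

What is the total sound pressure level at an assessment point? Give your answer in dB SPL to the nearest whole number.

73 dB SPL

Apply inverse-square spreading to bring every level to the receiver, then sum 10^(L/10).
transformer: 65.6 − 20·log₁₀(31.9/4.4) = 65.6 − 17.21 = 48.39 dB SPL.
chiller: 89.9 − 20·log₁₀(33.4/4.4) = 89.9 − 17.61 = 72.29 dB SPL.
blower: 82.4 − 20·log₁₀(61.1/4.4) = 82.4 − 22.85 = 59.55 dB SPL.
Σ 10^(L/10) = 1.793e+07 → L_total = 10·log₁₀(1.793e+07) = 72.54 dB SPL.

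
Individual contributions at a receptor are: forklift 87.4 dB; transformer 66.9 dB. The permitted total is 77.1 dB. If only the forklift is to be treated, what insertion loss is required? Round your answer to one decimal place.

Fixed contribution from the other source: Σ 10^(L/10) = 10^(66.9/10) = 4.898e+06 (66.90 dB).
The limit corresponds to 10^(77.1/10) = 5.129e+07; subtracting the fixed part leaves 4.639e+07 for the forklift, i.e. 76.66 dB.
Required insertion loss = 87.4 − 76.66 = 10.74 dB.

10.7 dB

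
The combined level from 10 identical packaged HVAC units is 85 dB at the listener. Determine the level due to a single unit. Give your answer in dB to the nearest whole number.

75 dB

10 equal contributions raise the level by 10·log₁₀ 10 = 10.000 dB, so each unit alone gives 85 − 10.000.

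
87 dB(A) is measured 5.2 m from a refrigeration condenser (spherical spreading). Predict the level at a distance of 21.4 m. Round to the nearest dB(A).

75 dB(A)

Point-source attenuation: ΔL = 20·log₁₀(r₂/r₁) = 20·log₁₀(21.4/5.2) = 12.288 dB.
L₂ = 87 − 20·log₁₀(21.4/5.2) = 87 − 12.288 = 74.71 dB(A).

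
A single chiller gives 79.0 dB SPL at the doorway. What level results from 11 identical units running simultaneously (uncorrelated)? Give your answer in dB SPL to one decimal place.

89.4 dB SPL

N identical incoherent sources raise the level by 10·log₁₀ N.
L_total = 79.0 + 10·log₁₀(11) = 79.0 + 10.414 = 89.41 dB SPL.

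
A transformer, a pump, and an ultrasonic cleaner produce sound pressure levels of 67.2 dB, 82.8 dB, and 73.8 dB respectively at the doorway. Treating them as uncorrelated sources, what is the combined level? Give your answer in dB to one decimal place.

83.4 dB

For uncorrelated sources the intensities add, so convert each level to linear form, sum, and take 10·log₁₀ of the total.
Σ 10^(L/10) = 10^(67.2/10) + 10^(82.8/10) + 10^(73.8/10) = 2.198e+08.
L_total = 10·log₁₀(2.198e+08) = 83.42 dB.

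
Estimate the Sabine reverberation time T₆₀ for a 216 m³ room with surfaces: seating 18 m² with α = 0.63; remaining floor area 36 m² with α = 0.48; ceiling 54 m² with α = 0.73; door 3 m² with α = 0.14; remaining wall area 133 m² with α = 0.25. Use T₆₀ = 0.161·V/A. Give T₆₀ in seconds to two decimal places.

A = Σ Sᵢαᵢ = 18·0.63 + 36·0.48 + 54·0.73 + 3·0.14 + 133·0.25 = 101.71 m².
T₆₀ = 0.161·V/A = 0.161·216/101.71 = 0.342 s.

0.34 s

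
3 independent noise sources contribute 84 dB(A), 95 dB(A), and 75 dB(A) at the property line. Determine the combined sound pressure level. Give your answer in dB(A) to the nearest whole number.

95 dB(A)

Incoherent sources combine by intensity addition: L_total = 10·log₁₀(Σ 10^(L_i/10)).
Σ 10^(L/10) = 10^(84/10) + 10^(95/10) + 10^(75/10) = 3.445e+09.
L_total = 10·log₁₀(3.445e+09) = 95.37 dB(A).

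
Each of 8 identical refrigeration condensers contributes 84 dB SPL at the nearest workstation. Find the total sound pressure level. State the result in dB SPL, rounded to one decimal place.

L_total = L₁ + 10·log₁₀ N for N identical incoherent sources.
L_total = 84 + 10·log₁₀(8) = 84 + 9.031 = 93.03 dB SPL.

93.0 dB SPL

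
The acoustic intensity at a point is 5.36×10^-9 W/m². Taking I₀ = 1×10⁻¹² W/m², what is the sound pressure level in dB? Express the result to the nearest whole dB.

Dividing by I₀ shifts the exponent by 12: I/I₀ = 5.36×10^3.
L = 10·(0.7292 + 3) = 37.29 dB.

37 dB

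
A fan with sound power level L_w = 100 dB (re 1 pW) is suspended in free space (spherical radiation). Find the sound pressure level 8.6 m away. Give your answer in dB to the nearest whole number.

70 dB

The power spreads over a sphere of area 4π·r², so L_p = L_w − 10·log₁₀(4π·r²).
4π·r² = 929.4 m², 10·log₁₀ of that is 29.682 dB.
L_p = 100 − 29.682 = 70.32 dB.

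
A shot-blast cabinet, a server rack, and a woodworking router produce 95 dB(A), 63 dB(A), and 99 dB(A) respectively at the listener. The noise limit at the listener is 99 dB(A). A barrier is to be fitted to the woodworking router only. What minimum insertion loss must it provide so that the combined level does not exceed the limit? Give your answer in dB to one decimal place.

Fixed contribution from the other sources: Σ 10^(L/10) = 10^(95/10) + 10^(63/10) = 3.164e+09 (95.00 dB(A)).
To meet 99 dB(A) overall, the treated woodworking router may contribute at most 10^(99/10) − 3.164e+09 = 4.779e+09, i.e. 96.79 dB(A).
Required insertion loss = 99 − 96.79 = 2.21 dB.

2.2 dB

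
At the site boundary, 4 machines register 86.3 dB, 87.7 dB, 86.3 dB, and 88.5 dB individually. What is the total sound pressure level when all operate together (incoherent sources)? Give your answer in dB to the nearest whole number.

93 dB

For uncorrelated sources the intensities add, so convert each level to linear form, sum, and take 10·log₁₀ of the total.
Σ 10^(L/10) = 10^(86.3/10) + 10^(87.7/10) + 10^(86.3/10) + 10^(88.5/10) = 2.150e+09.
L_total = 10·log₁₀(2.150e+09) = 93.32 dB.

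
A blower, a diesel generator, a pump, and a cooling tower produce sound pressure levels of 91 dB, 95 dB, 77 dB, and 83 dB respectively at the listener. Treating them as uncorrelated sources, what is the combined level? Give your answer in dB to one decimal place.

For uncorrelated sources the intensities add, so convert each level to linear form, sum, and take 10·log₁₀ of the total.
Σ 10^(L/10) = 10^(91/10) + 10^(95/10) + 10^(77/10) + 10^(83/10) = 4.671e+09.
L_total = 10·log₁₀(4.671e+09) = 96.69 dB.

96.7 dB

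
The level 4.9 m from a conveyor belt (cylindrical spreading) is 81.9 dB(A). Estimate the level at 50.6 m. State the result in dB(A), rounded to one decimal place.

Cylindrical spreading from a line source gives a 10·log₁₀(r₂/r₁) drop.
L₂ = 81.9 − 10·log₁₀(50.6/4.9) = 81.9 − 10.140 = 71.76 dB(A).

71.8 dB(A)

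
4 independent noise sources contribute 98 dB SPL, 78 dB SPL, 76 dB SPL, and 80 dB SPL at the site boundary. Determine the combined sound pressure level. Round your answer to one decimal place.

Incoherent sources combine by intensity addition: L_total = 10·log₁₀(Σ 10^(L_i/10)).
Σ 10^(L/10) = 10^(98/10) + 10^(78/10) + 10^(76/10) + 10^(80/10) = 6.512e+09.
L_total = 10·log₁₀(6.512e+09) = 98.14 dB SPL.

98.1 dB SPL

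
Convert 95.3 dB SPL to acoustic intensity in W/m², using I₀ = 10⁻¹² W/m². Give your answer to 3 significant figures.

0.00339 W/m²

L = 10·log₁₀(I/I₀) ⇒ I = I₀·10^(L/10) = 10⁻¹² × 10^9.53.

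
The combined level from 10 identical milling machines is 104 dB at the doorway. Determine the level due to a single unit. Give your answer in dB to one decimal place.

10 equal contributions raise the level by 10·log₁₀ 10 = 10.000 dB, so each unit alone gives 104 − 10.000.

94.0 dB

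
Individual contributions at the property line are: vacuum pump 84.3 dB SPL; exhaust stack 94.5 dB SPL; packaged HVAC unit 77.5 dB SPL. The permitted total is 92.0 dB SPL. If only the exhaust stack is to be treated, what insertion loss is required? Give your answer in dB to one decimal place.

3.5 dB

The untreated sources together contribute 10^(84.3/10) + 10^(77.5/10) = 3.254e+08, i.e. 85.12 dB SPL.
The limit corresponds to 10^(92.0/10) = 1.585e+09; subtracting the fixed part leaves 1.260e+09 for the exhaust stack, i.e. 91.00 dB SPL.
So the exhaust stack must be reduced from 94.5 to 91.00 dB SPL: IL = 3.50 dB.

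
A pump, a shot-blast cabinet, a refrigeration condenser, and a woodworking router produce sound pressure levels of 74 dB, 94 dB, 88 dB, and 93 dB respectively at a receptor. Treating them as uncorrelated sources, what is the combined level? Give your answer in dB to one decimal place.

97.1 dB

For uncorrelated sources the intensities add, so convert each level to linear form, sum, and take 10·log₁₀ of the total.
Σ 10^(L/10) = 10^(74/10) + 10^(94/10) + 10^(88/10) + 10^(93/10) = 5.163e+09.
L_total = 10·log₁₀(5.163e+09) = 97.13 dB.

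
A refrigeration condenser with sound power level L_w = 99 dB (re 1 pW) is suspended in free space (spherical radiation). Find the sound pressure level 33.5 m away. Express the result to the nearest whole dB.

58 dB

L_p = L_w − 10·log₁₀(4π·r²) with r = 33.5 m.
4π·r² = 1.41e+04 m², 10·log₁₀ of that is 41.493 dB.
L_p = 99 − 41.493 = 57.51 dB.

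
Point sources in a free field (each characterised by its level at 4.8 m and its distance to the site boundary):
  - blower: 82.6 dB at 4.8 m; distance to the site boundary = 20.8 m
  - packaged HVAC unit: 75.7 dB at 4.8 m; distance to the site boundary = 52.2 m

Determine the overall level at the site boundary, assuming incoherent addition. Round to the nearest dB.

70 dB

Propagate each source to the receiver with L = L_ref − 20·log₁₀(r/r_ref), then add intensities.
blower: 82.6 − 20·log₁₀(20.8/4.8) = 82.6 − 12.74 = 69.86 dB.
packaged HVAC unit: 75.7 − 20·log₁₀(52.2/4.8) = 75.7 − 20.73 = 54.97 dB.
Σ 10^(L/10) = 1.000e+07 → L_total = 10·log₁₀(1.000e+07) = 70.00 dB.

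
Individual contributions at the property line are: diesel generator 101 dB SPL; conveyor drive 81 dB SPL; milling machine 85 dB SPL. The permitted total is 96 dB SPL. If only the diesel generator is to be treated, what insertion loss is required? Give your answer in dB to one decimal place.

5.5 dB

The untreated sources together contribute 10^(81/10) + 10^(85/10) = 4.421e+08, i.e. 86.46 dB SPL.
The limit corresponds to 10^(96/10) = 3.981e+09; subtracting the fixed part leaves 3.539e+09 for the diesel generator, i.e. 95.49 dB SPL.
Required insertion loss = 101 − 95.49 = 5.51 dB.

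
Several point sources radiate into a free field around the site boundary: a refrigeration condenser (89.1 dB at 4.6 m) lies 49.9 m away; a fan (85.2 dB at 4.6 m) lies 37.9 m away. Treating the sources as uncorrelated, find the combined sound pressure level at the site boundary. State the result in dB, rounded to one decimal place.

First find each source's level at the receiver (point-source: −20·log₁₀(r/r_ref)), then combine on an intensity basis.
refrigeration condenser: 89.1 − 20·log₁₀(49.9/4.6) = 89.1 − 20.71 = 68.39 dB.
fan: 85.2 − 20·log₁₀(37.9/4.6) = 85.2 − 18.32 = 66.88 dB.
Σ 10^(L/10) = 1.179e+07 → L_total = 10·log₁₀(1.179e+07) = 70.71 dB.

70.7 dB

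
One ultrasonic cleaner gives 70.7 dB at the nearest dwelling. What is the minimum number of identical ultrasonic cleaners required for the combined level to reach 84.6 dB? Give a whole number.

N identical sources give L₁ + 10·log₁₀ N, so require 10·log₁₀ N ≥ 84.6 − 70.7 = 13.9 dB.
N ≥ 10^(13.9/10) = 24.547, so N = 25.

25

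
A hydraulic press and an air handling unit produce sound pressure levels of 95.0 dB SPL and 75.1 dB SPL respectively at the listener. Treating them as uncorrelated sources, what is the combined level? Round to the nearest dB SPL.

95 dB SPL

Incoherent sources combine by intensity addition: L_total = 10·log₁₀(Σ 10^(L_i/10)).
Σ 10^(L/10) = 10^(95.0/10) + 10^(75.1/10) = 3.195e+09.
L_total = 10·log₁₀(3.195e+09) = 95.04 dB SPL.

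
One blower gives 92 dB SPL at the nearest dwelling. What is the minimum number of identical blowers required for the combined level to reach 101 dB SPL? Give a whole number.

8

N identical sources give L₁ + 10·log₁₀ N, so require 10·log₁₀ N ≥ 101 − 92 = 9.0 dB.
N ≥ 10^(9.0/10) = 7.943, so N = 8.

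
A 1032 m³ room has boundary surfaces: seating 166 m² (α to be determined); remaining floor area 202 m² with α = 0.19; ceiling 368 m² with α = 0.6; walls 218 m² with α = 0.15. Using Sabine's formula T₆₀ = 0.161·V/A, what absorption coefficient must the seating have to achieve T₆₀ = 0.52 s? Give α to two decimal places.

A = 0.161·V/T₆₀ = 0.161·1032/0.52 = 319.52 m² sabins.
Absorption from the other surfaces = 202·0.19 + 368·0.6 + 218·0.15 = 291.88 m², so the seating must supply 27.64 m² over 166 m².
α = 27.64/166 = 0.167.

0.17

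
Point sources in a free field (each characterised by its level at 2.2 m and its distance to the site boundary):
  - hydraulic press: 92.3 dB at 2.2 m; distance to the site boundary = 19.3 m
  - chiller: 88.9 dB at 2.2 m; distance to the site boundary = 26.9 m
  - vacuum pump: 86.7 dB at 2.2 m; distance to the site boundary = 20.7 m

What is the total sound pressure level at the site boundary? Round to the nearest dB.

75 dB

First find each source's level at the receiver (point-source: −20·log₁₀(r/r_ref)), then combine on an intensity basis.
hydraulic press: 92.3 − 20·log₁₀(19.3/2.2) = 92.3 − 18.86 = 73.44 dB.
chiller: 88.9 − 20·log₁₀(26.9/2.2) = 88.9 − 21.75 = 67.15 dB.
vacuum pump: 86.7 − 20·log₁₀(20.7/2.2) = 86.7 − 19.47 = 67.23 dB.
Σ 10^(L/10) = 3.254e+07 → L_total = 10·log₁₀(3.254e+07) = 75.12 dB.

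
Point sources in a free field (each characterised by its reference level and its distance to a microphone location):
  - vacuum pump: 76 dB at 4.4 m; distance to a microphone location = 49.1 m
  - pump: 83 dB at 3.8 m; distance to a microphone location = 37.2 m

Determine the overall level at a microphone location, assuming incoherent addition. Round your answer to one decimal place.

First find each source's level at the receiver (point-source: −20·log₁₀(r/r_ref)), then combine on an intensity basis.
vacuum pump: 76 − 20·log₁₀(49.1/4.4) = 76 − 20.95 = 55.05 dB.
pump: 83 − 20·log₁₀(37.2/3.8) = 83 − 19.82 = 63.18 dB.
Σ 10^(L/10) = 2.402e+06 → L_total = 10·log₁₀(2.402e+06) = 63.81 dB.

63.8 dB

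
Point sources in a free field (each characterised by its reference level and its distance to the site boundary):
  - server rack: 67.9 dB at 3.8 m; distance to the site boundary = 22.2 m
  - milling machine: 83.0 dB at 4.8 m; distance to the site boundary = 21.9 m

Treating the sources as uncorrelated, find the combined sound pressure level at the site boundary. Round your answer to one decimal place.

69.9 dB

Apply inverse-square spreading to bring every level to the receiver, then sum 10^(L/10).
server rack: 67.9 − 20·log₁₀(22.2/3.8) = 67.9 − 15.33 = 52.57 dB.
milling machine: 83.0 − 20·log₁₀(21.9/4.8) = 83.0 − 13.18 = 69.82 dB.
Σ 10^(L/10) = 9.766e+06 → L_total = 10·log₁₀(9.766e+06) = 69.90 dB.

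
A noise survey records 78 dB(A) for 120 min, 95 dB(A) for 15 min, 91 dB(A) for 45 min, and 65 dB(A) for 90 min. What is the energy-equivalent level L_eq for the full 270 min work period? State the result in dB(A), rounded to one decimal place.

86.2 dB(A)

L_eq = 10·log₁₀[(1/T)·Σ tᵢ·10^(Lᵢ/10)] with T = 270 min.
Σ tᵢ·10^(Lᵢ/10) = 120·10^(78/10) + 15·10^(95/10) + 45·10^(91/10) + 90·10^(65/10) = 1.119e+11.
L_eq = 10·log₁₀(1.119e+11/270) = 86.18 dB(A).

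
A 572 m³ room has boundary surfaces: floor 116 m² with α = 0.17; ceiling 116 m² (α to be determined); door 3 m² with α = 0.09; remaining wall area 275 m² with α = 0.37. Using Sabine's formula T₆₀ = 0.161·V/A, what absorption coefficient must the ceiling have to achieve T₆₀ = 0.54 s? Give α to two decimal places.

0.42

Required total absorption A = 0.161·572/0.54 = 170.54 m².
Absorption from the other surfaces = 116·0.17 + 3·0.09 + 275·0.37 = 121.74 m², so the ceiling must supply 48.80 m² over 116 m².
α = 48.80/116 = 0.421.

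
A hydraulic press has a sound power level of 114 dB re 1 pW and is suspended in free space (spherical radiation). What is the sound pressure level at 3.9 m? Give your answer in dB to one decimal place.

Free-field spherical radiation: L_p = L_w − 10·log₁₀(4π·r²), r = 3.9 m.
4π·r² = 191.1 m², 10·log₁₀ of that is 22.813 dB.
L_p = 114 − 22.813 = 91.19 dB.

91.2 dB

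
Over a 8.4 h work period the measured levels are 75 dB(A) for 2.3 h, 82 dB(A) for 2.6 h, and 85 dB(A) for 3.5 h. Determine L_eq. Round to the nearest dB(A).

Weight each interval's intensity by its duration and average over T = 8.4 h:
Σ tᵢ·10^(Lᵢ/10) = 2.3·10^(75/10) + 2.6·10^(82/10) + 3.5·10^(85/10) = 1.592e+09.
L_eq = 10·log₁₀(1.592e+09/8.4) = 82.78 dB(A).

83 dB(A)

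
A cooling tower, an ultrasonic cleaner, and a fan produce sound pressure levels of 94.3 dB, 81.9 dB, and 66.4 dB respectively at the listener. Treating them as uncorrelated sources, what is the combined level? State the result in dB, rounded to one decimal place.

94.5 dB

For uncorrelated sources the intensities add, so convert each level to linear form, sum, and take 10·log₁₀ of the total.
Σ 10^(L/10) = 10^(94.3/10) + 10^(81.9/10) + 10^(66.4/10) = 2.851e+09.
L_total = 10·log₁₀(2.851e+09) = 94.55 dB.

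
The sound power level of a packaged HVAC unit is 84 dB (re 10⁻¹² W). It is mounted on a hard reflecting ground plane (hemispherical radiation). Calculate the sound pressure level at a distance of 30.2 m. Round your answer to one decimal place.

46.4 dB

Free-field hemispherical radiation: L_p = L_w − 10·log₁₀(2π·r²), r = 30.2 m.
2π·r² = 5731 m², 10·log₁₀ of that is 37.582 dB.
L_p = 84 − 37.582 = 46.42 dB.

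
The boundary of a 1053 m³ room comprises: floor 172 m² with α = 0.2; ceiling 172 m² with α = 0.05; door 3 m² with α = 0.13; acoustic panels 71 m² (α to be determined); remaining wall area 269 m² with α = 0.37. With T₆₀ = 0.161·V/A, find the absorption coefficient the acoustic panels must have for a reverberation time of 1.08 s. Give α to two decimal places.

0.20

Required total absorption A = 0.161·1053/1.08 = 156.97 m².
Absorption from the other surfaces = 172·0.2 + 172·0.05 + 3·0.13 + 269·0.37 = 142.92 m², so the acoustic panels must supply 14.06 m² over 71 m².
α = 14.06/71 = 0.198.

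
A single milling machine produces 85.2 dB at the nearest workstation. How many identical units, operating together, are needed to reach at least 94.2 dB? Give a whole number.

N identical sources give L₁ + 10·log₁₀ N, so require 10·log₁₀ N ≥ 94.2 − 85.2 = 9.0 dB.
N ≥ 10^(9.0/10) = 7.943, so N = 8.

8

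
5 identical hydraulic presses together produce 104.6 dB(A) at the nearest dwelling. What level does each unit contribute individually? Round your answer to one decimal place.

For N identical incoherent sources L_total = L₁ + 10·log₁₀ N, so L₁ = 104.6 − 10·log₁₀(5) = 104.6 − 6.990.

97.6 dB(A)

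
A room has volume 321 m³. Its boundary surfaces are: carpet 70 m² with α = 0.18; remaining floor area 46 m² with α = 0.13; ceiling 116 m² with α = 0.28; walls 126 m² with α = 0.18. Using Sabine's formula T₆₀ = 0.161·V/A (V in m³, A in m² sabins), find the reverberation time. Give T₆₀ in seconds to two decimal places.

0.70 s

Total absorption A = 70·0.18 + 46·0.13 + 116·0.28 + 126·0.18 = 73.74 m² sabins.
T₆₀ = 0.161·V/A = 0.161·321/73.74 = 0.701 s.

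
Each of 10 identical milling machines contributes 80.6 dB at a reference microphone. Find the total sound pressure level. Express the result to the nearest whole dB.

With 10 equal, uncorrelated contributions the intensity is 10× that of one unit, giving a rise of 10·log₁₀ 10.
L_total = 80.6 + 10·log₁₀(10) = 80.6 + 10.000 = 90.60 dB.

91 dB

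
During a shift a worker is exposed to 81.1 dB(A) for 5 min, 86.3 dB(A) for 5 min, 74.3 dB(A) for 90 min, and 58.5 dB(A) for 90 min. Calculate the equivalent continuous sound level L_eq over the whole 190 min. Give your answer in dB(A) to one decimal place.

74.4 dB(A)

L_eq = 10·log₁₀[(1/T)·Σ tᵢ·10^(Lᵢ/10)] with T = 190 min.
Σ tᵢ·10^(Lᵢ/10) = 5·10^(81.1/10) + 5·10^(86.3/10) + 90·10^(74.3/10) + 90·10^(58.5/10) = 5.263e+09.
L_eq = 10·log₁₀(5.263e+09/190) = 74.42 dB(A).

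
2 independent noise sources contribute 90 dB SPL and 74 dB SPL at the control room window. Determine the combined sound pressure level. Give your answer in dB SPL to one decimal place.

90.1 dB SPL

For uncorrelated sources the intensities add, so convert each level to linear form, sum, and take 10·log₁₀ of the total.
Σ 10^(L/10) = 10^(90/10) + 10^(74/10) = 1.025e+09.
L_total = 10·log₁₀(1.025e+09) = 90.11 dB SPL.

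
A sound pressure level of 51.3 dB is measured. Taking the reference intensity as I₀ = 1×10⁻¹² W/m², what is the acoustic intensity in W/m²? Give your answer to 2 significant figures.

I = I₀·10^(L/10) = 10⁻¹² × 10^(51.3/10) = 10^(-6.870).

1.3e-07 W/m²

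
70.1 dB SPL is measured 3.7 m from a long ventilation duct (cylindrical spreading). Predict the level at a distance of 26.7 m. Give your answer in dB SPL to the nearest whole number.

62 dB SPL

Cylindrical spreading from a line source gives a 10·log₁₀(r₂/r₁) drop.
L₂ = 70.1 − 10·log₁₀(26.7/3.7) = 70.1 − 8.583 = 61.52 dB SPL.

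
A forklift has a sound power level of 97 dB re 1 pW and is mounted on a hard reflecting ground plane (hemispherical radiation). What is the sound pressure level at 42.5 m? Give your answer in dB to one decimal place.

56.5 dB

The power spreads over a hemisphere of area 2π·r², so L_p = L_w − 10·log₁₀(2π·r²).
2π·r² = 1.135e+04 m², 10·log₁₀ of that is 40.550 dB.
L_p = 97 − 40.550 = 56.45 dB.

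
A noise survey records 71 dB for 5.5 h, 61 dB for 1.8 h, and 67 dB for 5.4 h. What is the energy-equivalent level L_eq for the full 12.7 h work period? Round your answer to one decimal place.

68.9 dB

L_eq = 10·log₁₀[(1/T)·Σ tᵢ·10^(Lᵢ/10)] with T = 12.7 h.
Σ tᵢ·10^(Lᵢ/10) = 5.5·10^(71/10) + 1.8·10^(61/10) + 5.4·10^(67/10) = 9.857e+07.
L_eq = 10·log₁₀(9.857e+07/12.7) = 68.90 dB.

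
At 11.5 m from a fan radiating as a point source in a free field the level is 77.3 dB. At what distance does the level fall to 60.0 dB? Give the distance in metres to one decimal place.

For a point source L₁ − L₂ = 20·log₁₀(r₂/r₁), so r₂ = r₁·10^((L₁−L₂)/20).
r₂ = 11.5·10^((77.3−60.0)/20) = 11.5·10^(17.3/20) = 84.27 m.

84.3 m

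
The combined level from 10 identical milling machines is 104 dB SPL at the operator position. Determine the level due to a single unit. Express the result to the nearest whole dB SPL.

Dividing the total intensity by 10 lowers the level by 10·log₁₀ 10 = 10.000 dB: L₁ = 104 − 10.000.

94 dB SPL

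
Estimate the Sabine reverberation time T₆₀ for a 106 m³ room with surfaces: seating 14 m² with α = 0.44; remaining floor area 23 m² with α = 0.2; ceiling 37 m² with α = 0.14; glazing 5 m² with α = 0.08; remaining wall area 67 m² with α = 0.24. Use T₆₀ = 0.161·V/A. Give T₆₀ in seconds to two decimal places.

A = Σ Sᵢαᵢ = 14·0.44 + 23·0.2 + 37·0.14 + 5·0.08 + 67·0.24 = 32.42 m².
T₆₀ = 0.161·V/A = 0.161·106/32.42 = 0.526 s.

0.53 s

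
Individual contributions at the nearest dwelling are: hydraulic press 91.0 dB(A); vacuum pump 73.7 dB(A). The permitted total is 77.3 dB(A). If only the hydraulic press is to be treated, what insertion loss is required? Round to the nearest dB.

16 dB

The untreated sources together contribute 10^(73.7/10) = 2.344e+07, i.e. 73.70 dB(A).
The limit corresponds to 10^(77.3/10) = 5.370e+07; subtracting the fixed part leaves 3.026e+07 for the hydraulic press, i.e. 74.81 dB(A).
So the hydraulic press must be reduced from 91.0 to 74.81 dB(A): IL = 16.19 dB.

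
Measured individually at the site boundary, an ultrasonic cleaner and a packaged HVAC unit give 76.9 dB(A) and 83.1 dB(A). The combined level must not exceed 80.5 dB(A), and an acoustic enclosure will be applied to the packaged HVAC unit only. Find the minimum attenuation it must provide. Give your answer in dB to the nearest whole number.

Fixed contribution from the other source: Σ 10^(L/10) = 10^(76.9/10) = 4.898e+07 (76.90 dB(A)).
To meet 80.5 dB(A) overall, the treated packaged HVAC unit may contribute at most 10^(80.5/10) − 4.898e+07 = 6.322e+07, i.e. 78.01 dB(A).
So the packaged HVAC unit must be reduced from 83.1 to 78.01 dB(A): IL = 5.09 dB.

5 dB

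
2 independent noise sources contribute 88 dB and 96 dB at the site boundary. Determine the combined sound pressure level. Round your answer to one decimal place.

96.6 dB

Incoherent sources combine by intensity addition: L_total = 10·log₁₀(Σ 10^(L_i/10)).
Σ 10^(L/10) = 10^(88/10) + 10^(96/10) = 4.612e+09.
L_total = 10·log₁₀(4.612e+09) = 96.64 dB.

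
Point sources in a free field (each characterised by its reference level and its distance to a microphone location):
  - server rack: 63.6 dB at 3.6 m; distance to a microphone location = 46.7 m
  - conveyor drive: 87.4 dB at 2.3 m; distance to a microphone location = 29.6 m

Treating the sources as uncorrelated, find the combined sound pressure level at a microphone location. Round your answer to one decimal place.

65.2 dB

Propagate each source to the receiver with L = L_ref − 20·log₁₀(r/r_ref), then add intensities.
server rack: 63.6 − 20·log₁₀(46.7/3.6) = 63.6 − 22.26 = 41.34 dB.
conveyor drive: 87.4 − 20·log₁₀(29.6/2.3) = 87.4 − 22.19 = 65.21 dB.
Σ 10^(L/10) = 3.332e+06 → L_total = 10·log₁₀(3.332e+06) = 65.23 dB.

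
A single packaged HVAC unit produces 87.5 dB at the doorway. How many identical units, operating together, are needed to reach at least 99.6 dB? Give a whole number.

17

N identical sources give L₁ + 10·log₁₀ N, so require 10·log₁₀ N ≥ 99.6 − 87.5 = 12.1 dB.
N ≥ 10^(12.1/10) = 16.218, so N = 17.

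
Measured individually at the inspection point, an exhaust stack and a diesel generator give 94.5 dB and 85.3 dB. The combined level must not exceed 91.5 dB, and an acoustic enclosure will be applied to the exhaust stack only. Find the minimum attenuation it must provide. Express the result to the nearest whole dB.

Everything except the exhaust stack sums to 10^(85.3/10) = 3.388e+08 in linear terms, 85.30 dB.
To meet 91.5 dB overall, the treated exhaust stack may contribute at most 10^(91.5/10) − 3.388e+08 = 1.074e+09, i.e. 90.31 dB.
So the exhaust stack must be reduced from 94.5 to 90.31 dB: IL = 4.19 dB.

4 dB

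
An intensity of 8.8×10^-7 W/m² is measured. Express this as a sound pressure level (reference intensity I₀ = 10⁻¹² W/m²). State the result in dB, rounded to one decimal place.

59.4 dB

Dividing by I₀ shifts the exponent by 12: I/I₀ = 8.8×10^5.
L = 10·(0.9445 + 5) = 59.44 dB.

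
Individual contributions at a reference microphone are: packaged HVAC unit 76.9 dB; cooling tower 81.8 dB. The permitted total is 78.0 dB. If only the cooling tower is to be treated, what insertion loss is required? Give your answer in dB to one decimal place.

Everything except the cooling tower sums to 10^(76.9/10) = 4.898e+07 in linear terms, 76.90 dB.
To meet 78.0 dB overall, the treated cooling tower may contribute at most 10^(78.0/10) − 4.898e+07 = 1.412e+07, i.e. 71.50 dB.
Required insertion loss = 81.8 − 71.50 = 10.30 dB.

10.3 dB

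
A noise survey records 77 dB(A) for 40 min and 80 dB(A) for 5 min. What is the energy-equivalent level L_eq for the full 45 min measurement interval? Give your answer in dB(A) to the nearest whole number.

77 dB(A)

Weight each interval's intensity by its duration and average over T = 45 min:
Σ tᵢ·10^(Lᵢ/10) = 40·10^(77/10) + 5·10^(80/10) = 2.505e+09.
L_eq = 10·log₁₀(2.505e+09/45) = 77.46 dB(A).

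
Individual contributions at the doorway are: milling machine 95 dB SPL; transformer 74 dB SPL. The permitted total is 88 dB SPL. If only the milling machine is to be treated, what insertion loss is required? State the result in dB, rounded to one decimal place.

7.2 dB

Fixed contribution from the other source: Σ 10^(L/10) = 10^(74/10) = 2.512e+07 (74.00 dB SPL).
The limit corresponds to 10^(88/10) = 6.310e+08; subtracting the fixed part leaves 6.058e+08 for the milling machine, i.e. 87.82 dB SPL.
So the milling machine must be reduced from 95 to 87.82 dB SPL: IL = 7.18 dB.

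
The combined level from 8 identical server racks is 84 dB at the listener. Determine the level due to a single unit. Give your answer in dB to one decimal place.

75.0 dB

Dividing the total intensity by 8 lowers the level by 10·log₁₀ 8 = 9.031 dB: L₁ = 84 − 9.031.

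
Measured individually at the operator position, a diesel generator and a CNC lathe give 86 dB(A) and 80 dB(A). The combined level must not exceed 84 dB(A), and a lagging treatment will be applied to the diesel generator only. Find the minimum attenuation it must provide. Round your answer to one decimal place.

The untreated sources together contribute 10^(80/10) = 1.000e+08, i.e. 80.00 dB(A).
The limit corresponds to 10^(84/10) = 2.512e+08; subtracting the fixed part leaves 1.512e+08 for the diesel generator, i.e. 81.80 dB(A).
Required insertion loss = 86 − 81.80 = 4.20 dB.

4.2 dB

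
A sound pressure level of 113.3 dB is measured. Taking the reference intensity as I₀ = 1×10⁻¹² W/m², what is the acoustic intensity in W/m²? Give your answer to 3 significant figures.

I/I₀ = 10^(113.3/10) = 2.138e+11, so I = 2.138e+11 × 10⁻¹² W/m².

0.214 W/m²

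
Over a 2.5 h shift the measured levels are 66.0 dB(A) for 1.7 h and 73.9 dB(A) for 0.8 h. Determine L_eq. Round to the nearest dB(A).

70 dB(A)

The energy average is taken in the linear domain: L_eq = 10·log₁₀[(Σ tᵢ·10^(Lᵢ/10))/T], T = 2.5 h.
Σ tᵢ·10^(Lᵢ/10) = 1.7·10^(66.0/10) + 0.8·10^(73.9/10) = 2.641e+07.
L_eq = 10·log₁₀(2.641e+07/2.5) = 70.24 dB(A).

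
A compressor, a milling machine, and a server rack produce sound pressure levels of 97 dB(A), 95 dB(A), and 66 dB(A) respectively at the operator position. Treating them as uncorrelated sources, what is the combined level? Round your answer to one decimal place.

99.1 dB(A)

For uncorrelated sources the intensities add, so convert each level to linear form, sum, and take 10·log₁₀ of the total.
Σ 10^(L/10) = 10^(97/10) + 10^(95/10) + 10^(66/10) = 8.178e+09.
L_total = 10·log₁₀(8.178e+09) = 99.13 dB(A).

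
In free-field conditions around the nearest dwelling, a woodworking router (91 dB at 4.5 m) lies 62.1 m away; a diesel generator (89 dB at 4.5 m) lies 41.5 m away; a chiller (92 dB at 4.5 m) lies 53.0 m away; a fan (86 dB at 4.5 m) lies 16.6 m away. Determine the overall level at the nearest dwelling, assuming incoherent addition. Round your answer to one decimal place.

Propagate each source to the receiver with L = L_ref − 20·log₁₀(r/r_ref), then add intensities.
woodworking router: 91 − 20·log₁₀(62.1/4.5) = 91 − 22.80 = 68.20 dB.
diesel generator: 89 − 20·log₁₀(41.5/4.5) = 89 − 19.30 = 69.70 dB.
chiller: 92 − 20·log₁₀(53.0/4.5) = 92 − 21.42 = 70.58 dB.
fan: 86 − 20·log₁₀(16.6/4.5) = 86 − 11.34 = 74.66 dB.
Σ 10^(L/10) = 5.663e+07 → L_total = 10·log₁₀(5.663e+07) = 77.53 dB.

77.5 dB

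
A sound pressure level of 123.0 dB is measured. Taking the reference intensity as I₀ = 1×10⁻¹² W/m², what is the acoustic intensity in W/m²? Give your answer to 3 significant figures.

2.00 W/m²

I = I₀·10^(L/10) = 10⁻¹² × 10^(123.0/10) = 10^(0.300).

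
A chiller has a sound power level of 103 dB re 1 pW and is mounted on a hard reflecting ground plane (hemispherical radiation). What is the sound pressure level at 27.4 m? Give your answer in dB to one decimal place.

The power spreads over a hemisphere of area 2π·r², so L_p = L_w − 10·log₁₀(2π·r²).
2π·r² = 4717 m², 10·log₁₀ of that is 36.737 dB.
L_p = 103 − 36.737 = 66.26 dB.

66.3 dB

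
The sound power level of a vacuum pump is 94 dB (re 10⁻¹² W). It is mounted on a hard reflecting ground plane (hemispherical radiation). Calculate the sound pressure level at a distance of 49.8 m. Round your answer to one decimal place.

Free-field hemispherical radiation: L_p = L_w − 10·log₁₀(2π·r²), r = 49.8 m.
2π·r² = 1.558e+04 m², 10·log₁₀ of that is 41.926 dB.
L_p = 94 − 41.926 = 52.07 dB.

52.1 dB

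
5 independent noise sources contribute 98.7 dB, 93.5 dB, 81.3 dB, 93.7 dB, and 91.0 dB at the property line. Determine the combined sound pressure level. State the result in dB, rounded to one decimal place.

Incoherent sources combine by intensity addition: L_total = 10·log₁₀(Σ 10^(L_i/10)).
Σ 10^(L/10) = 10^(98.7/10) + 10^(93.5/10) + 10^(81.3/10) + 10^(93.7/10) + 10^(91.0/10) = 1.339e+10.
L_total = 10·log₁₀(1.339e+10) = 101.27 dB.

101.3 dB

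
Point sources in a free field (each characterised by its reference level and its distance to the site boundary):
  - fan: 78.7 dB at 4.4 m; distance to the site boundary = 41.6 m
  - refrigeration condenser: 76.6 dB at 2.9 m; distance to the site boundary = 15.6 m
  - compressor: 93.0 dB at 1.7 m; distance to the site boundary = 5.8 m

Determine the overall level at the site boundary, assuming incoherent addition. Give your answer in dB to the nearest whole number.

82 dB

Apply inverse-square spreading to bring every level to the receiver, then sum 10^(L/10).
fan: 78.7 − 20·log₁₀(41.6/4.4) = 78.7 − 19.51 = 59.19 dB.
refrigeration condenser: 76.6 − 20·log₁₀(15.6/2.9) = 76.6 − 14.61 = 61.99 dB.
compressor: 93.0 − 20·log₁₀(5.8/1.7) = 93.0 − 10.66 = 82.34 dB.
Σ 10^(L/10) = 1.738e+08 → L_total = 10·log₁₀(1.738e+08) = 82.40 dB.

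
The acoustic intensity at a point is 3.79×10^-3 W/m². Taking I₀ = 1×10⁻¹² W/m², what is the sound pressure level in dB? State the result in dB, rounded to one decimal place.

L = 10·log₁₀(I/I₀) = 10·log₁₀(3.79×10^-3/10⁻¹²) = 10·log₁₀(3.79×10^9).
L = 10·(0.5786 + 9) = 95.79 dB.

95.8 dB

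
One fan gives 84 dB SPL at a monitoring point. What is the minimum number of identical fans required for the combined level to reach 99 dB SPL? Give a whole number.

The shortfall is 99 − 84 = 15.0 dB, and N units add 10·log₁₀ N, so need 10·log₁₀ N ≥ 15.0.
N ≥ 10^(15.0/10) = 31.623, so N = 32.

32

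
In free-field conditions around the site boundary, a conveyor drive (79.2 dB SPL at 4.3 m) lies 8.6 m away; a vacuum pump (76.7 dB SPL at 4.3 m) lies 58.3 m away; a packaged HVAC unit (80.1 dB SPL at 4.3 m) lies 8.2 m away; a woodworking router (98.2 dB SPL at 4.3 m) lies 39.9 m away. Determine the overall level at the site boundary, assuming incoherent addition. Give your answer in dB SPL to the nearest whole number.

81 dB SPL

Apply inverse-square spreading to bring every level to the receiver, then sum 10^(L/10).
conveyor drive: 79.2 − 20·log₁₀(8.6/4.3) = 79.2 − 6.02 = 73.18 dB SPL.
vacuum pump: 76.7 − 20·log₁₀(58.3/4.3) = 76.7 − 22.64 = 54.06 dB SPL.
packaged HVAC unit: 80.1 − 20·log₁₀(8.2/4.3) = 80.1 − 5.61 = 74.49 dB SPL.
woodworking router: 98.2 − 20·log₁₀(39.9/4.3) = 98.2 − 19.35 = 78.85 dB SPL.
Σ 10^(L/10) = 1.259e+08 → L_total = 10·log₁₀(1.259e+08) = 81.00 dB SPL.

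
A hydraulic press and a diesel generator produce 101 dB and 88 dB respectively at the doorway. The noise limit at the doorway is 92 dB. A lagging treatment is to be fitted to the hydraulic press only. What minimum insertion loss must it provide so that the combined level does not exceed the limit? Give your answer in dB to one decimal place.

11.2 dB

The untreated sources together contribute 10^(88/10) = 6.310e+08, i.e. 88.00 dB.
The limit corresponds to 10^(92/10) = 1.585e+09; subtracting the fixed part leaves 9.539e+08 for the hydraulic press, i.e. 89.80 dB.
Required insertion loss = 101 − 89.80 = 11.20 dB.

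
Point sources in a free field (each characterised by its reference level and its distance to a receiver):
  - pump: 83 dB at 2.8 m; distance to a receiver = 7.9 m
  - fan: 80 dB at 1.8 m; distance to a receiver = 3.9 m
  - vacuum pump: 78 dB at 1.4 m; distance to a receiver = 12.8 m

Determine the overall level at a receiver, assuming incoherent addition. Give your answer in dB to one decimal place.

Propagate each source to the receiver with L = L_ref − 20·log₁₀(r/r_ref), then add intensities.
pump: 83 − 20·log₁₀(7.9/2.8) = 83 − 9.01 = 73.99 dB.
fan: 80 − 20·log₁₀(3.9/1.8) = 80 − 6.72 = 73.28 dB.
vacuum pump: 78 − 20·log₁₀(12.8/1.4) = 78 − 19.22 = 58.78 dB.
Σ 10^(L/10) = 4.712e+07 → L_total = 10·log₁₀(4.712e+07) = 76.73 dB.

76.7 dB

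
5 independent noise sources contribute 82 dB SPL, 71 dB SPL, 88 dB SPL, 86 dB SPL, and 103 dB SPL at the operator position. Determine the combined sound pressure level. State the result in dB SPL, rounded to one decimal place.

Incoherent sources combine by intensity addition: L_total = 10·log₁₀(Σ 10^(L_i/10)).
Σ 10^(L/10) = 10^(82/10) + 10^(71/10) + 10^(88/10) + 10^(86/10) + 10^(103/10) = 2.115e+10.
L_total = 10·log₁₀(2.115e+10) = 103.25 dB SPL.

103.3 dB SPL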